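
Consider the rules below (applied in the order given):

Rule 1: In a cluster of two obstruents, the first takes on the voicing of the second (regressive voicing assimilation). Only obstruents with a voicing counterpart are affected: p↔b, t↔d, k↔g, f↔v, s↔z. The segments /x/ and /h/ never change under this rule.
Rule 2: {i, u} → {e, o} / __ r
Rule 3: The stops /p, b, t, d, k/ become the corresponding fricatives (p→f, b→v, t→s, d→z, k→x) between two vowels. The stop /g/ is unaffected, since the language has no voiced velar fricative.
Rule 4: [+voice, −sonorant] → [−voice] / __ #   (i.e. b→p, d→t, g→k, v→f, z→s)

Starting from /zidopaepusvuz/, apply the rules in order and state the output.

zizofaefuzvus

Rule 1 (regressive voicing assimilation): /s/ precedes the voiced obstruent /v/, so it voices to [z] by assimilation. /zidopaepusvuz/ → zidopaepuzvuz.
Rule 2 (pre-rhotic lowering): no segment meets the environment; /zidopaepuzvuz/ is unchanged.
Rule 3 (intervocalic spirantization): /d/ is a stop between vowels /i/ and /o/, so it spirantizes to the fricative [z]. /p/ is a stop between vowels /o/ and /a/, so it spirantizes to the fricative [f]. /p/ is a stop between vowels /e/ and /u/, so it spirantizes to the fricative [f]. /zidopaepuzvuz/ → zizofaefuzvuz.
Rule 4 (final devoicing): /z/ is a voiced obstruent in word-final position, so it devoices to [s]. /zizofaefuzvuz/ → zizofaefuzvus.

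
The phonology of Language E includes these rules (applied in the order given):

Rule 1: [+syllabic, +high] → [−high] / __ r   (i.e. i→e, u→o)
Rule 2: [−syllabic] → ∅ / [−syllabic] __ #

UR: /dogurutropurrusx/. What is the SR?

dogorutroporrus

Rule 1 (pre-rhotic lowering): /u/ is a high vowel immediately before /r/, so it lowers to [o]. /u/ is a high vowel immediately before /r/, so it lowers to [o]. /dogurutropurrusx/ → dogorutroporrusx.
Rule 2 (final cluster simplification): /x/ is the second consonant of a word-final cluster /sx/, so it deletes. /dogorutroporrusx/ → dogorutroporrus.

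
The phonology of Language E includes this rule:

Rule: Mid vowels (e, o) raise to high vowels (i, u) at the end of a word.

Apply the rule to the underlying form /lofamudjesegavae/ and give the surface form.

lofamudjesegavai

Scanning /lofamudjesegavae/: /o/ at position 2 is not in the conditioning environment; /e/ at position 9 is not in the conditioning environment; /e/ at position 11 is not in the conditioning environment; /e/ is a mid vowel in word-final position, so it raises to [i].
Result: [lofamudjesegavai].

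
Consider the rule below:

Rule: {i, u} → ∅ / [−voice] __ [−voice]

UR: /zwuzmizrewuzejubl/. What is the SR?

zwuzmizrewuzejubl

No segment of /zwuzmizrewuzejubl/ meets the structural description of the rule, so the form surfaces unchanged.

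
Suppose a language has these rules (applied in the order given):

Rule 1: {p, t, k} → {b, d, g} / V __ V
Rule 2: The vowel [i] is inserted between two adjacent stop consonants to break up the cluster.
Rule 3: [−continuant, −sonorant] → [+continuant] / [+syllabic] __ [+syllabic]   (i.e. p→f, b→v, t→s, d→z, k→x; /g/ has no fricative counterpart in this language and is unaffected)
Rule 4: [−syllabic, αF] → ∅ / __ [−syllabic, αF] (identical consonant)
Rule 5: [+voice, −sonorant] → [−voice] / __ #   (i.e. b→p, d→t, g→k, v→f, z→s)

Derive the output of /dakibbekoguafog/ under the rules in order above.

dagivivegoguafok

Rule 1 (intervocalic voicing): /k/ is a voiceless stop between vowels /a/ and /i/, so it voices to [g]. /k/ is a voiceless stop between vowels /e/ and /o/, so it voices to [g]. /dakibbekoguafog/ → dagibbegoguafog.
Rule 2 (stop-cluster i-epenthesis): /b/ and /b/ form a stop–stop cluster, so [i] is inserted between them. /dagibbegoguafog/ → dagibibegoguafog.
Rule 3 (intervocalic spirantization): /b/ is a stop between vowels /i/ and /i/, so it spirantizes to the fricative [v]. /b/ is a stop between vowels /i/ and /e/, so it spirantizes to the fricative [v]. /dagibibegoguafog/ → dagivivegoguafog.
Rule 4 (degemination): no segment meets the environment; /dagivivegoguafog/ is unchanged.
Rule 5 (final devoicing): /g/ is a voiced obstruent in word-final position, so it devoices to [k]. /dagivivegoguafog/ → dagivivegoguafok.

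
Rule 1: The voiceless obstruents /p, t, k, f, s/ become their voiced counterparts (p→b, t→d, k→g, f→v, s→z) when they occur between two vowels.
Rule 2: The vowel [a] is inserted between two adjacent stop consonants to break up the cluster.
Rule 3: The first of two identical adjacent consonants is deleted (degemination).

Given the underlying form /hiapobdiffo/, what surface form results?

Rule 1 (intervocalic voicing): /p/ is a voiceless obstruent between vowels /a/ and /o/, so it voices to [b]. /hiapobdiffo/ → hiabobdiffo.
Rule 2 (stop-cluster a-epenthesis): /b/ and /d/ form a stop–stop cluster, so [a] is inserted between them. /hiabobdiffo/ → hiabobadiffo.
Rule 3 (degemination): /ff/ is a geminate; the first /f/ deletes. /hiabobadiffo/ → hiabobadifo.

hiabobadifo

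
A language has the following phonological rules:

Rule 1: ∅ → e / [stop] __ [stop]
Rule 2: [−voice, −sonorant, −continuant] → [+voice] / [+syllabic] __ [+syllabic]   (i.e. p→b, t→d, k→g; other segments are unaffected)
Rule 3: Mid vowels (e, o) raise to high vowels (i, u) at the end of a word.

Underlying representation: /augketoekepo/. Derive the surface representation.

augegedoegebu

Rule 1 (stop-cluster e-epenthesis): /g/ and /k/ form a stop–stop cluster, so [e] is inserted between them. /augketoekepo/ → augeketoekepo.
Rule 2 (intervocalic voicing): /k/ is a voiceless stop between vowels /e/ and /e/, so it voices to [g]. /t/ is a voiceless stop between vowels /e/ and /o/, so it voices to [d]. /k/ is a voiceless stop between vowels /e/ and /e/, so it voices to [g]. /p/ is a voiceless stop between vowels /e/ and /o/, so it voices to [b]. /augeketoekepo/ → augegedoegebo.
Rule 3 (final vowel raising): /o/ is a mid vowel in word-final position, so it raises to [u]. /augegedoegebo/ → augegedoegebu.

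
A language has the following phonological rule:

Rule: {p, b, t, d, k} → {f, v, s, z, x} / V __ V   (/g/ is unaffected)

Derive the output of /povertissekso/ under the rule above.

povertissekso

No segment of /povertissekso/ meets the structural description of the rule, so the form surfaces unchanged.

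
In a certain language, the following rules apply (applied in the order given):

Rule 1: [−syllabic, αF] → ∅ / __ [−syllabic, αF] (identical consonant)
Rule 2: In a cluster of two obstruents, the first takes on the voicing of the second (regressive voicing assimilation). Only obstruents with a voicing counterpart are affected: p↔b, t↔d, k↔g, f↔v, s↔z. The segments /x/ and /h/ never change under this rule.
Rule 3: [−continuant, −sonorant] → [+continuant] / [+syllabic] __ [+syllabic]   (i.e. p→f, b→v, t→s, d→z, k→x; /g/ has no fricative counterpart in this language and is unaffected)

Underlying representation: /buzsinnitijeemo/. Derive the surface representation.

bussinisijeemo

Rule 1 (degemination): /nn/ is a geminate; the first /n/ deletes. /buzsinnitijeemo/ → buzsinitijeemo.
Rule 2 (regressive voicing assimilation): /z/ precedes the voiceless obstruent /s/, so it devoices to [s] by assimilation. /buzsinitijeemo/ → bussinitijeemo.
Rule 3 (intervocalic spirantization): /t/ is a stop between vowels /i/ and /i/, so it spirantizes to the fricative [s]. /bussinitijeemo/ → bussinisijeemo.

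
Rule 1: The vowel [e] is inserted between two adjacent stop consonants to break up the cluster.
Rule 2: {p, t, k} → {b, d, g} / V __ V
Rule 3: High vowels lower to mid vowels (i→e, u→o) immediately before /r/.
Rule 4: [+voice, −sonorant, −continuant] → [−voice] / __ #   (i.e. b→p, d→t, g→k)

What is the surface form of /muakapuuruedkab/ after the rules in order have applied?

Rule 1 (stop-cluster e-epenthesis): /d/ and /k/ form a stop–stop cluster, so [e] is inserted between them. /muakapuuruedkab/ → muakapuuruedekab.
Rule 2 (intervocalic voicing): /k/ is a voiceless stop between vowels /a/ and /a/, so it voices to [g]. /p/ is a voiceless stop between vowels /a/ and /u/, so it voices to [b]. /k/ is a voiceless stop between vowels /e/ and /a/, so it voices to [g]. /muakapuuruedekab/ → muagabuuruedegab.
Rule 3 (pre-rhotic lowering): /u/ is a high vowel immediately before /r/, so it lowers to [o]. /muagabuuruedegab/ → muagabuoruedegab.
Rule 4 (final devoicing): /b/ is a voiced stop in word-final position, so it devoices to [p]. /muagabuoruedegab/ → muagabuoruedegap.

muagabuoruedegap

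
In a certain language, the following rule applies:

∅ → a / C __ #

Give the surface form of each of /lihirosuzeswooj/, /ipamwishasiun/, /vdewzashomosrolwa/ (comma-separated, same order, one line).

/lihirosuzeswooj/: the form ends in the consonant /j/, so [a] is inserted word-finally. → [lihirosuzeswooja].
/ipamwishasiun/: the form ends in the consonant /n/, so [a] is inserted word-finally. → [ipamwishasiuna].
/vdewzashomosrolwa/: the rule's environment is not met; surfaces unchanged as [vdewzashomosrolwa].

lihirosuzeswooja, ipamwishasiuna, vdewzashomosrolwa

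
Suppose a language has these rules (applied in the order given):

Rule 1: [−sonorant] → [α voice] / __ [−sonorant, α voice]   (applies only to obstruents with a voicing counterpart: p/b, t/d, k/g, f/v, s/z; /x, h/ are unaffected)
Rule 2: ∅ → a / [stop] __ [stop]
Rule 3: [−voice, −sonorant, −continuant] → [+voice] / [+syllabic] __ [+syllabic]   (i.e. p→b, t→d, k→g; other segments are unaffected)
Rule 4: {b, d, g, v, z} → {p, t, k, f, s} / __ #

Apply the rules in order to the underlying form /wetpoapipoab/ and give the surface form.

Rule 1 (regressive voicing assimilation): no segment meets the environment; /wetpoapipoab/ is unchanged.
Rule 2 (stop-cluster a-epenthesis): /t/ and /p/ form a stop–stop cluster, so [a] is inserted between them. /wetpoapipoab/ → wetapoapipoab.
Rule 3 (intervocalic voicing): /t/ is a voiceless stop between vowels /e/ and /a/, so it voices to [d]. /p/ is a voiceless stop between vowels /a/ and /o/, so it voices to [b]. /p/ is a voiceless stop between vowels /a/ and /i/, so it voices to [b]. /p/ is a voiceless stop between vowels /i/ and /o/, so it voices to [b]. /wetapoapipoab/ → wedaboabiboab.
Rule 4 (final devoicing): /b/ is a voiced obstruent in word-final position, so it devoices to [p]. /wedaboabiboab/ → wedaboabiboap.

wedaboabiboap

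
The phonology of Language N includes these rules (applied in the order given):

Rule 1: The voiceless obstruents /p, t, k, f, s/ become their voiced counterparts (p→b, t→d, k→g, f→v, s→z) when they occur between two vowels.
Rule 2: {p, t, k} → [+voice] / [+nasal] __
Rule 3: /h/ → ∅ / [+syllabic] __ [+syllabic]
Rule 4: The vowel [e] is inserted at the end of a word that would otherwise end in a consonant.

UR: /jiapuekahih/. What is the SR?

jiabuegaihe

Rule 1 (intervocalic voicing): /p/ is a voiceless obstruent between vowels /a/ and /u/, so it voices to [b]. /k/ is a voiceless obstruent between vowels /e/ and /a/, so it voices to [g]. /jiapuekahih/ → jiabuegahih.
Rule 2 (post-nasal voicing): no segment meets the environment; /jiabuegahih/ is unchanged.
Rule 3 (intervocalic h-deletion): /h/ occurs between vowels /a/ and /i/, so it deletes. /jiabuegahih/ → jiabuegaih.
Rule 4 (final e-epenthesis): the form ends in the consonant /h/, so [e] is inserted word-finally. /jiabuegaih/ → jiabuegaihe.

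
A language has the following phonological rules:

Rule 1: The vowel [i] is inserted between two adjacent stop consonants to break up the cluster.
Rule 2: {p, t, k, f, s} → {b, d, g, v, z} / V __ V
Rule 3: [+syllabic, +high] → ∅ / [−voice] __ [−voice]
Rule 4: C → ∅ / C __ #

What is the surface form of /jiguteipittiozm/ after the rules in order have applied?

jigudeibididioz

Rule 1 (stop-cluster i-epenthesis): /t/ and /t/ form a stop–stop cluster, so [i] is inserted between them. /jiguteipittiozm/ → jiguteipititiozm.
Rule 2 (intervocalic voicing): /t/ is a voiceless obstruent between vowels /u/ and /e/, so it voices to [d]. /p/ is a voiceless obstruent between vowels /i/ and /i/, so it voices to [b]. /t/ is a voiceless obstruent between vowels /i/ and /i/, so it voices to [d]. /t/ is a voiceless obstruent between vowels /i/ and /i/, so it voices to [d]. /jiguteipititiozm/ → jigudeibididiozm.
Rule 3 (high vowel syncope): no segment meets the environment; /jigudeibididiozm/ is unchanged.
Rule 4 (final cluster simplification): /m/ is the second consonant of a word-final cluster /zm/, so it deletes. /jigudeibididiozm/ → jigudeibididioz.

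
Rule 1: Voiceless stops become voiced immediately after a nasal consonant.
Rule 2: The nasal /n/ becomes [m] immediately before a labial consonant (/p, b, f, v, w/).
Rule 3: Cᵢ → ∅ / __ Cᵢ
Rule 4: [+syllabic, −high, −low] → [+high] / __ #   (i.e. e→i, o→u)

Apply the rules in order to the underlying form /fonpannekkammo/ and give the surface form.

fombanekamu

Rule 1 (post-nasal voicing): /p/ is a voiceless stop immediately after the nasal /n/, so it voices to [b]. /fonpannekkammo/ → fonbannekkammo.
Rule 2 (nasal place assimilation): /n/ precedes the labial consonant /b/, so it assimilates in place to [m]. /fonbannekkammo/ → fombannekkammo.
Rule 3 (degemination): /nn/ is a geminate; the first /n/ deletes. /kk/ is a geminate; the first /k/ deletes. /mm/ is a geminate; the first /m/ deletes. /fombannekkammo/ → fombanekamo.
Rule 4 (final vowel raising): /o/ is a mid vowel in word-final position, so it raises to [u]. /fombanekamo/ → fombanekamu.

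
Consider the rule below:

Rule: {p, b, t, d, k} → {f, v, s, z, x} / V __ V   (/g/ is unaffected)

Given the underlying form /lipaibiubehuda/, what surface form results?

/p/ is a stop between vowels /i/ and /a/, so it spirantizes to the fricative [f].
/b/ is a stop between vowels /i/ and /i/, so it spirantizes to the fricative [v].
/b/ is a stop between vowels /u/ and /e/, so it spirantizes to the fricative [v].
/d/ is a stop between vowels /u/ and /a/, so it spirantizes to the fricative [z].
Surface form: [lifaiviuvehuza].

lifaiviuvehuza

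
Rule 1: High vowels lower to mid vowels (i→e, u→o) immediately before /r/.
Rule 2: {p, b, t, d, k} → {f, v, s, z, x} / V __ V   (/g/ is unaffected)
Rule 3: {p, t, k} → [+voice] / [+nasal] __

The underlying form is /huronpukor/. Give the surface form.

horonbuxor

Rule 1 (pre-rhotic lowering): /u/ is a high vowel immediately before /r/, so it lowers to [o]. /huronpukor/ → horonpukor.
Rule 2 (intervocalic spirantization): /k/ is a stop between vowels /u/ and /o/, so it spirantizes to the fricative [x]. /horonpukor/ → horonpuxor.
Rule 3 (post-nasal voicing): /p/ is a voiceless stop immediately after the nasal /n/, so it voices to [b]. /horonpuxor/ → horonbuxor.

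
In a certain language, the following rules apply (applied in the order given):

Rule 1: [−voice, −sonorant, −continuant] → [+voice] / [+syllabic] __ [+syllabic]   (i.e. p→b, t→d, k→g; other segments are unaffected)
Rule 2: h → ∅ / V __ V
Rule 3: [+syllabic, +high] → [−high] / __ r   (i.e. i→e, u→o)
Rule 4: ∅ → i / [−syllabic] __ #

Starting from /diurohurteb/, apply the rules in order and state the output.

dioroortebi

Rule 1 (intervocalic voicing): no segment meets the environment; /diurohurteb/ is unchanged.
Rule 2 (intervocalic h-deletion): /h/ occurs between vowels /o/ and /u/, so it deletes. /diurohurteb/ → diurourteb.
Rule 3 (pre-rhotic lowering): /u/ is a high vowel immediately before /r/, so it lowers to [o]. /u/ is a high vowel immediately before /r/, so it lowers to [o]. /diurourteb/ → dioroorteb.
Rule 4 (final i-epenthesis): the form ends in the consonant /b/, so [i] is inserted word-finally. /dioroorteb/ → dioroortebi.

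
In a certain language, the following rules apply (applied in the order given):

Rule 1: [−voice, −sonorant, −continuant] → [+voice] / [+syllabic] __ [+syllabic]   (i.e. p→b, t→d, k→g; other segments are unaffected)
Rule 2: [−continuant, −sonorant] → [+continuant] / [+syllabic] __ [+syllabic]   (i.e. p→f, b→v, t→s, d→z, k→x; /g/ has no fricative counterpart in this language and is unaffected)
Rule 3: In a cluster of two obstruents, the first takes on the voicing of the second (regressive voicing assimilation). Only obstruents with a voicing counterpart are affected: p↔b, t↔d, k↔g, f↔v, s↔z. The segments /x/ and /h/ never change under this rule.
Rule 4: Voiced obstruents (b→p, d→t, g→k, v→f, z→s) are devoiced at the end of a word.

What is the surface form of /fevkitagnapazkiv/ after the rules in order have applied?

fefkizagnavaskif

Rule 1 (intervocalic voicing): /t/ is a voiceless stop between vowels /i/ and /a/, so it voices to [d]. /p/ is a voiceless stop between vowels /a/ and /a/, so it voices to [b]. /fevkitagnapazkiv/ → fevkidagnabazkiv.
Rule 2 (intervocalic spirantization): /d/ is a stop between vowels /i/ and /a/, so it spirantizes to the fricative [z]. /b/ is a stop between vowels /a/ and /a/, so it spirantizes to the fricative [v]. /fevkidagnabazkiv/ → fevkizagnavazkiv.
Rule 3 (regressive voicing assimilation): /v/ precedes the voiceless obstruent /k/, so it devoices to [f] by assimilation. /z/ precedes the voiceless obstruent /k/, so it devoices to [s] by assimilation. /fevkizagnavazkiv/ → fefkizagnavaskiv.
Rule 4 (final devoicing): /v/ is a voiced obstruent in word-final position, so it devoices to [f]. /fefkizagnavaskiv/ → fefkizagnavaskif.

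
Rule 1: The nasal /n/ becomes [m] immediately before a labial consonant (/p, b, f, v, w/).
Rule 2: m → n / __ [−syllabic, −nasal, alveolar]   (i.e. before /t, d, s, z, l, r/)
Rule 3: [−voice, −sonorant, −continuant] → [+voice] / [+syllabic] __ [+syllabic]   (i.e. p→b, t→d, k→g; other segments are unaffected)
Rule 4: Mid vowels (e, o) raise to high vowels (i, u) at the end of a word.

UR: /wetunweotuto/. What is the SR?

wedumweodudu

Rule 1 (nasal place assimilation): /n/ precedes the labial consonant /w/, so it assimilates in place to [m]. /wetunweotuto/ → wetumweotuto.
Rule 2 (nasal place assimilation): no segment meets the environment; /wetumweotuto/ is unchanged.
Rule 3 (intervocalic voicing): /t/ is a voiceless stop between vowels /e/ and /u/, so it voices to [d]. /t/ is a voiceless stop between vowels /o/ and /u/, so it voices to [d]. /t/ is a voiceless stop between vowels /u/ and /o/, so it voices to [d]. /wetumweotuto/ → wedumweodudo.
Rule 4 (final vowel raising): /o/ is a mid vowel in word-final position, so it raises to [u]. /wedumweodudo/ → wedumweodudu.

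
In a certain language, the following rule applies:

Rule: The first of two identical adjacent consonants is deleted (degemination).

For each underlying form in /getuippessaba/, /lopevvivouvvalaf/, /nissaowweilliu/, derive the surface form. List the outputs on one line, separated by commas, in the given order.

getuipesaba, lopevivouvalaf, nisaoweiliu

/getuippessaba/: /pp/ is a geminate; the first /p/ deletes. /ss/ is a geminate; the first /s/ deletes. → [getuipesaba].
/lopevvivouvvalaf/: /vv/ is a geminate; the first /v/ deletes. /vv/ is a geminate; the first /v/ deletes. → [lopevivouvalaf].
/nissaowweilliu/: /ss/ is a geminate; the first /s/ deletes. /ww/ is a geminate; the first /w/ deletes. /ll/ is a geminate; the first /l/ deletes. → [nisaoweiliu].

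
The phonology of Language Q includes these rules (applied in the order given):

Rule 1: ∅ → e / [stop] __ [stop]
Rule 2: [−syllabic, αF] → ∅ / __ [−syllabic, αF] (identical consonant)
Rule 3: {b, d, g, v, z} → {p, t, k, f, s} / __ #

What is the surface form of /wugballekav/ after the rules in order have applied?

wugebalekaf

Rule 1 (stop-cluster e-epenthesis): /g/ and /b/ form a stop–stop cluster, so [e] is inserted between them. /wugballekav/ → wugeballekav.
Rule 2 (degemination): /ll/ is a geminate; the first /l/ deletes. /wugeballekav/ → wugebalekav.
Rule 3 (final devoicing): /v/ is a voiced obstruent in word-final position, so it devoices to [f]. /wugebalekav/ → wugebalekaf.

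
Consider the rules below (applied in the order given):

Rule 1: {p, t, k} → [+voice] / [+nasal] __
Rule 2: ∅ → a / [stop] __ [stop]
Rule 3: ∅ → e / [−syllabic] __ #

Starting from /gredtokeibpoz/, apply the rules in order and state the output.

gredatokeibapoze

Rule 1 (post-nasal voicing): no segment meets the environment; /gredtokeibpoz/ is unchanged.
Rule 2 (stop-cluster a-epenthesis): /d/ and /t/ form a stop–stop cluster, so [a] is inserted between them. /b/ and /p/ form a stop–stop cluster, so [a] is inserted between them. /gredtokeibpoz/ → gredatokeibapoz.
Rule 3 (final e-epenthesis): the form ends in the consonant /z/, so [e] is inserted word-finally. /gredatokeibapoz/ → gredatokeibapoze.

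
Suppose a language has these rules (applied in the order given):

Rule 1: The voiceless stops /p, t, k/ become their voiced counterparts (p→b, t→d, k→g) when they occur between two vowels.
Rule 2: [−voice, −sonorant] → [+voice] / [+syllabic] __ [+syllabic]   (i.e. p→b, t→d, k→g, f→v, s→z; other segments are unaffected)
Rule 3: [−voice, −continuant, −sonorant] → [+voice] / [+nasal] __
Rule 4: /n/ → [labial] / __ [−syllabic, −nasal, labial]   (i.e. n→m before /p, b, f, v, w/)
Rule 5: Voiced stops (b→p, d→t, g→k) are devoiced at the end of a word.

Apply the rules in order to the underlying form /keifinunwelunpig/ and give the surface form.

Rule 1 (intervocalic voicing): no segment meets the environment; /keifinunwelunpig/ is unchanged.
Rule 2 (intervocalic voicing): /f/ is a voiceless obstruent between vowels /i/ and /i/, so it voices to [v]. /keifinunwelunpig/ → keivinunwelunpig.
Rule 3 (post-nasal voicing): /p/ is a voiceless stop immediately after the nasal /n/, so it voices to [b]. /keivinunwelunpig/ → keivinunwelunbig.
Rule 4 (nasal place assimilation): /n/ precedes the labial consonant /w/, so it assimilates in place to [m]. /n/ precedes the labial consonant /b/, so it assimilates in place to [m]. /keivinunwelunbig/ → keivinumwelumbig.
Rule 5 (final devoicing): /g/ is a voiced stop in word-final position, so it devoices to [k]. /keivinumwelumbig/ → keivinumwelumbik.

keivinumwelumbik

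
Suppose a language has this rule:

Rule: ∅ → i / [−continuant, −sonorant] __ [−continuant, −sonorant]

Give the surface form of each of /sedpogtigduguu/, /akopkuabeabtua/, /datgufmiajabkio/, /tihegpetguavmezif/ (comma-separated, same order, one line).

/sedpogtigduguu/: /d/ and /p/ form a stop–stop cluster, so [i] is inserted between them. /g/ and /t/ form a stop–stop cluster, so [i] is inserted between them. /g/ and /d/ form a stop–stop cluster, so [i] is inserted between them. → [sedipogitigiduguu].
/akopkuabeabtua/: /p/ and /k/ form a stop–stop cluster, so [i] is inserted between them. /b/ and /t/ form a stop–stop cluster, so [i] is inserted between them. → [akopikuabeabitua].
/datgufmiajabkio/: /t/ and /g/ form a stop–stop cluster, so [i] is inserted between them. /b/ and /k/ form a stop–stop cluster, so [i] is inserted between them. → [datigufmiajabikio].
/tihegpetguavmezif/: /g/ and /p/ form a stop–stop cluster, so [i] is inserted between them. /t/ and /g/ form a stop–stop cluster, so [i] is inserted between them. → [tihegipetiguavmezif].

sedipogitigiduguu, akopikuabeabitua, datigufmiajabikio, tihegipetiguavmezif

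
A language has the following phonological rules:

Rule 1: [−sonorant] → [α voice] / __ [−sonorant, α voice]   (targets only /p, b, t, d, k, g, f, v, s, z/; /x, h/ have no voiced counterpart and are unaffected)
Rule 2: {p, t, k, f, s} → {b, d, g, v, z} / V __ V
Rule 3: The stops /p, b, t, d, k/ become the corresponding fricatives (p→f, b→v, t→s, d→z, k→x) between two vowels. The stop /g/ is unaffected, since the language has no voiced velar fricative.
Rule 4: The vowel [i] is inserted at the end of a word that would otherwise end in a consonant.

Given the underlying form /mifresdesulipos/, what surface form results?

Rule 1 (regressive voicing assimilation): /s/ precedes the voiced obstruent /d/, so it voices to [z] by assimilation. /mifresdesulipos/ → mifrezdesulipos.
Rule 2 (intervocalic voicing): /s/ is a voiceless obstruent between vowels /e/ and /u/, so it voices to [z]. /p/ is a voiceless obstruent between vowels /i/ and /o/, so it voices to [b]. /mifrezdesulipos/ → mifrezdezulibos.
Rule 3 (intervocalic spirantization): /b/ is a stop between vowels /i/ and /o/, so it spirantizes to the fricative [v]. /mifrezdezulibos/ → mifrezdezulivos.
Rule 4 (final i-epenthesis): the form ends in the consonant /s/, so [i] is inserted word-finally. /mifrezdezulivos/ → mifrezdezulivosi.

mifrezdezulivosi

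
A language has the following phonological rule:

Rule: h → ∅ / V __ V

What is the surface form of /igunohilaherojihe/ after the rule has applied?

/h/ occurs between vowels /o/ and /i/, so it deletes.
/h/ occurs between vowels /a/ and /e/, so it deletes.
/h/ occurs between vowels /i/ and /e/, so it deletes.
Surface form: [igunoilaerojie].

igunoilaerojie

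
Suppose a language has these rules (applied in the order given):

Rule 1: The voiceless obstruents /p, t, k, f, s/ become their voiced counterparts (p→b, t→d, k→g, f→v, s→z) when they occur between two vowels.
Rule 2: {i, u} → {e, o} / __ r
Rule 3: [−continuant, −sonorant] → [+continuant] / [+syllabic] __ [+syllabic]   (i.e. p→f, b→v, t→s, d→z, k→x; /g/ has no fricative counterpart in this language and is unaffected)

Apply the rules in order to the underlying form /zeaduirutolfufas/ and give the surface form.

Rule 1 (intervocalic voicing): /t/ is a voiceless obstruent between vowels /u/ and /o/, so it voices to [d]. /f/ is a voiceless obstruent between vowels /u/ and /a/, so it voices to [v]. /zeaduirutolfufas/ → zeaduirudolfuvas.
Rule 2 (pre-rhotic lowering): /i/ is a high vowel immediately before /r/, so it lowers to [e]. /zeaduirudolfuvas/ → zeaduerudolfuvas.
Rule 3 (intervocalic spirantization): /d/ is a stop between vowels /a/ and /u/, so it spirantizes to the fricative [z]. /d/ is a stop between vowels /u/ and /o/, so it spirantizes to the fricative [z]. /zeaduerudolfuvas/ → zeazueruzolfuvas.

zeazueruzolfuvas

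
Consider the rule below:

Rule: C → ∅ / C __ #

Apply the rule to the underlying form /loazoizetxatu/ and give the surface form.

No segment of /loazoizetxatu/ meets the structural description of the rule, so the form surfaces unchanged.

loazoizetxatu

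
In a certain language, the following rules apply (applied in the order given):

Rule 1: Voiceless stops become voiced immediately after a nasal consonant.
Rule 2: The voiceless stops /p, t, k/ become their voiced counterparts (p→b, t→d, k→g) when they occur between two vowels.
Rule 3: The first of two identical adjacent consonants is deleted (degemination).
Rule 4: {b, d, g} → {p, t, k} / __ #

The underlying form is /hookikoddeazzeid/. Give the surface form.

Rule 1 (post-nasal voicing): no segment meets the environment; /hookikoddeazzeid/ is unchanged.
Rule 2 (intervocalic voicing): /k/ is a voiceless stop between vowels /o/ and /i/, so it voices to [g]. /k/ is a voiceless stop between vowels /i/ and /o/, so it voices to [g]. /hookikoddeazzeid/ → hoogigoddeazzeid.
Rule 3 (degemination): /dd/ is a geminate; the first /d/ deletes. /zz/ is a geminate; the first /z/ deletes. /hoogigoddeazzeid/ → hoogigodeazeid.
Rule 4 (final devoicing): /d/ is a voiced stop in word-final position, so it devoices to [t]. /hoogigodeazeid/ → hoogigodeazeit.

hoogigodeazeit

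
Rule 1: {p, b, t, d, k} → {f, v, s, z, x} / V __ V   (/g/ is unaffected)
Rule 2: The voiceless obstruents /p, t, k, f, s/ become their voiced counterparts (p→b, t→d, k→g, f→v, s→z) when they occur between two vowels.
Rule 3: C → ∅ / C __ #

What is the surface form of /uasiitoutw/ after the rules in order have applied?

Rule 1 (intervocalic spirantization): /t/ is a stop between vowels /i/ and /o/, so it spirantizes to the fricative [s]. /uasiitoutw/ → uasiisoutw.
Rule 2 (intervocalic voicing): /s/ is a voiceless obstruent between vowels /a/ and /i/, so it voices to [z]. /s/ is a voiceless obstruent between vowels /i/ and /o/, so it voices to [z]. /uasiisoutw/ → uaziizoutw.
Rule 3 (final cluster simplification): /w/ is the second consonant of a word-final cluster /tw/, so it deletes. /uaziizoutw/ → uaziizout.

uaziizout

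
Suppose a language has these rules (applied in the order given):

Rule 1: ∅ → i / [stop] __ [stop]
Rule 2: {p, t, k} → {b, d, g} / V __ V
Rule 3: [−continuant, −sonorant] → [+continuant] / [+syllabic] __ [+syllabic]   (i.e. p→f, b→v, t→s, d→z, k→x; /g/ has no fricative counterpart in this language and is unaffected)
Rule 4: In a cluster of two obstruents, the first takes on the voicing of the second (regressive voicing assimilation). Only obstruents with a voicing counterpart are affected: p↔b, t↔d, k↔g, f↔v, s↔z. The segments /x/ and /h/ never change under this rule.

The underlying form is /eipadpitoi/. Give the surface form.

Rule 1 (stop-cluster i-epenthesis): /d/ and /p/ form a stop–stop cluster, so [i] is inserted between them. /eipadpitoi/ → eipadipitoi.
Rule 2 (intervocalic voicing): /p/ is a voiceless stop between vowels /i/ and /a/, so it voices to [b]. /p/ is a voiceless stop between vowels /i/ and /i/, so it voices to [b]. /t/ is a voiceless stop between vowels /i/ and /o/, so it voices to [d]. /eipadipitoi/ → eibadibidoi.
Rule 3 (intervocalic spirantization): /b/ is a stop between vowels /i/ and /a/, so it spirantizes to the fricative [v]. /d/ is a stop between vowels /a/ and /i/, so it spirantizes to the fricative [z]. /b/ is a stop between vowels /i/ and /i/, so it spirantizes to the fricative [v]. /d/ is a stop between vowels /i/ and /o/, so it spirantizes to the fricative [z]. /eibadibidoi/ → eivazivizoi.
Rule 4 (regressive voicing assimilation): no segment meets the environment; /eivazivizoi/ is unchanged.

eivazivizoi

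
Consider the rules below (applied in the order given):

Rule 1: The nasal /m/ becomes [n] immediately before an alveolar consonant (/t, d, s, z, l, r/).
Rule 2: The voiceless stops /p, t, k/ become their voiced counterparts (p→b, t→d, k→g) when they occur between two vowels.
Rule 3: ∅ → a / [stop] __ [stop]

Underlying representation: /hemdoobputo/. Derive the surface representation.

Rule 1 (nasal place assimilation): /m/ precedes the alveolar consonant /d/, so it assimilates in place to [n]. /hemdoobputo/ → hendoobputo.
Rule 2 (intervocalic voicing): /t/ is a voiceless stop between vowels /u/ and /o/, so it voices to [d]. /hendoobputo/ → hendoobpudo.
Rule 3 (stop-cluster a-epenthesis): /b/ and /p/ form a stop–stop cluster, so [a] is inserted between them. /hendoobpudo/ → hendoobapudo.

hendoobapudo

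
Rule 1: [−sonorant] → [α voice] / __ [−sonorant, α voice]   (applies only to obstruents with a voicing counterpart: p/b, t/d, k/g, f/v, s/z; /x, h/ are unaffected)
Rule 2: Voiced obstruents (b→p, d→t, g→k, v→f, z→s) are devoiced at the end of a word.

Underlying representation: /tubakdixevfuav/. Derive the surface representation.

Rule 1 (regressive voicing assimilation): /k/ precedes the voiced obstruent /d/, so it voices to [g] by assimilation. /v/ precedes the voiceless obstruent /f/, so it devoices to [f] by assimilation. /tubakdixevfuav/ → tubagdixeffuav.
Rule 2 (final devoicing): /v/ is a voiced obstruent in word-final position, so it devoices to [f]. /tubagdixeffuav/ → tubagdixeffuaf.

tubagdixeffuaf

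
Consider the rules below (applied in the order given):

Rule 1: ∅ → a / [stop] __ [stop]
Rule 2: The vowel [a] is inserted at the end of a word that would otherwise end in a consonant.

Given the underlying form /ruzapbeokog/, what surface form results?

ruzapabeokoga

Rule 1 (stop-cluster a-epenthesis): /p/ and /b/ form a stop–stop cluster, so [a] is inserted between them. /ruzapbeokog/ → ruzapabeokog.
Rule 2 (final a-epenthesis): the form ends in the consonant /g/, so [a] is inserted word-finally. /ruzapabeokog/ → ruzapabeokoga.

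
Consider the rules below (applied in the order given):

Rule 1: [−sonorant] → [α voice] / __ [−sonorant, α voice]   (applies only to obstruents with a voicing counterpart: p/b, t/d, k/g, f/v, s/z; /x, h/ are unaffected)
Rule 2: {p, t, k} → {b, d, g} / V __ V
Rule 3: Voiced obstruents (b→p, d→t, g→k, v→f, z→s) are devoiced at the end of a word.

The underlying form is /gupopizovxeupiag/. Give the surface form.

gubobizofxeubiak

Rule 1 (regressive voicing assimilation): /v/ precedes the voiceless obstruent /x/, so it devoices to [f] by assimilation. /gupopizovxeupiag/ → gupopizofxeupiag.
Rule 2 (intervocalic voicing): /p/ is a voiceless stop between vowels /u/ and /o/, so it voices to [b]. /p/ is a voiceless stop between vowels /o/ and /i/, so it voices to [b]. /p/ is a voiceless stop between vowels /u/ and /i/, so it voices to [b]. /gupopizofxeupiag/ → gubobizofxeubiag.
Rule 3 (final devoicing): /g/ is a voiced obstruent in word-final position, so it devoices to [k]. /gubobizofxeubiag/ → gubobizofxeubiak.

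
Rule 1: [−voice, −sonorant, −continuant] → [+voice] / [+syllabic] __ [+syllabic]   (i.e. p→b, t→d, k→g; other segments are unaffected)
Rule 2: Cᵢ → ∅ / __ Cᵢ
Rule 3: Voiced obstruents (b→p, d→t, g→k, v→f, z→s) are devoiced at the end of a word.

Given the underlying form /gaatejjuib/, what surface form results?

Rule 1 (intervocalic voicing): /t/ is a voiceless stop between vowels /a/ and /e/, so it voices to [d]. /gaatejjuib/ → gaadejjuib.
Rule 2 (degemination): /jj/ is a geminate; the first /j/ deletes. /gaadejjuib/ → gaadejuib.
Rule 3 (final devoicing): /b/ is a voiced obstruent in word-final position, so it devoices to [p]. /gaadejuib/ → gaadejuip.

gaadejuip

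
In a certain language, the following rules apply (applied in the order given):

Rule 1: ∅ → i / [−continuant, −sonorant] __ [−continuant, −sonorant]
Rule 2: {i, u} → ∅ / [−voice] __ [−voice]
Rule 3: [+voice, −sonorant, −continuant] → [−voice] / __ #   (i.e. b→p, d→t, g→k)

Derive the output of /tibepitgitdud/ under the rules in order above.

Rule 1 (stop-cluster i-epenthesis): /t/ and /g/ form a stop–stop cluster, so [i] is inserted between them. /t/ and /d/ form a stop–stop cluster, so [i] is inserted between them. /tibepitgitdud/ → tibepitigitidud.
Rule 2 (high vowel syncope): /i/ is a high vowel flanked by voiceless consonants /p/ and /t/, so it deletes. /tibepitigitidud/ → tibeptigitidud.
Rule 3 (final devoicing): /d/ is a voiced stop in word-final position, so it devoices to [t]. /tibeptigitidud/ → tibeptigitidut.

tibeptigitidut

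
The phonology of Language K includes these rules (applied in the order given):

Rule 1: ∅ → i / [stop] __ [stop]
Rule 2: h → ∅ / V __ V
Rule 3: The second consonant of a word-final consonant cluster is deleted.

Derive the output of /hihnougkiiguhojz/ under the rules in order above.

hihnougikiiguoj

Rule 1 (stop-cluster i-epenthesis): /g/ and /k/ form a stop–stop cluster, so [i] is inserted between them. /hihnougkiiguhojz/ → hihnougikiiguhojz.
Rule 2 (intervocalic h-deletion): /h/ occurs between vowels /u/ and /o/, so it deletes. /hihnougikiiguhojz/ → hihnougikiiguojz.
Rule 3 (final cluster simplification): /z/ is the second consonant of a word-final cluster /jz/, so it deletes. /hihnougikiiguojz/ → hihnougikiiguoj.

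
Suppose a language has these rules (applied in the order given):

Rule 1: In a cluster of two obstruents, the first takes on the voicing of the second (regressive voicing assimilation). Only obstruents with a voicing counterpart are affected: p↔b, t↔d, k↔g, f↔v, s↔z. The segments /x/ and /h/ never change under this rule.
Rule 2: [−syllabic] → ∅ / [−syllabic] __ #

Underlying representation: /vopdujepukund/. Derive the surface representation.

Rule 1 (regressive voicing assimilation): /p/ precedes the voiced obstruent /d/, so it voices to [b] by assimilation. /vopdujepukund/ → vobdujepukund.
Rule 2 (final cluster simplification): /d/ is the second consonant of a word-final cluster /nd/, so it deletes. /vobdujepukund/ → vobdujepukun.

vobdujepukun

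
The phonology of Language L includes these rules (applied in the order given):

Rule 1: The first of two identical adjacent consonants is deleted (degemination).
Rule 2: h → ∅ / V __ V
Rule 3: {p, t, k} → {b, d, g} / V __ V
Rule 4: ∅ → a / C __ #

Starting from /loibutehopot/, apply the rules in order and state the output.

loibudeobota

Rule 1 (degemination): no segment meets the environment; /loibutehopot/ is unchanged.
Rule 2 (intervocalic h-deletion): /h/ occurs between vowels /e/ and /o/, so it deletes. /loibutehopot/ → loibuteopot.
Rule 3 (intervocalic voicing): /t/ is a voiceless stop between vowels /u/ and /e/, so it voices to [d]. /p/ is a voiceless stop between vowels /o/ and /o/, so it voices to [b]. /loibuteopot/ → loibudeobot.
Rule 4 (final a-epenthesis): the form ends in the consonant /t/, so [a] is inserted word-finally. /loibudeobot/ → loibudeobota.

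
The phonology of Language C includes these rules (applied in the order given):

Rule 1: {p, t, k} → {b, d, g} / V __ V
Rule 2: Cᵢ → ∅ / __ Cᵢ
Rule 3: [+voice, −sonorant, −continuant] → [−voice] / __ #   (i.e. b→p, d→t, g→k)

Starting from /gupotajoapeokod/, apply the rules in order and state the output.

gubodajoabeogot

Rule 1 (intervocalic voicing): /p/ is a voiceless stop between vowels /u/ and /o/, so it voices to [b]. /t/ is a voiceless stop between vowels /o/ and /a/, so it voices to [d]. /p/ is a voiceless stop between vowels /a/ and /e/, so it voices to [b]. /k/ is a voiceless stop between vowels /o/ and /o/, so it voices to [g]. /gupotajoapeokod/ → gubodajoabeogod.
Rule 2 (degemination): no segment meets the environment; /gubodajoabeogod/ is unchanged.
Rule 3 (final devoicing): /d/ is a voiced stop in word-final position, so it devoices to [t]. /gubodajoabeogod/ → gubodajoabeogot.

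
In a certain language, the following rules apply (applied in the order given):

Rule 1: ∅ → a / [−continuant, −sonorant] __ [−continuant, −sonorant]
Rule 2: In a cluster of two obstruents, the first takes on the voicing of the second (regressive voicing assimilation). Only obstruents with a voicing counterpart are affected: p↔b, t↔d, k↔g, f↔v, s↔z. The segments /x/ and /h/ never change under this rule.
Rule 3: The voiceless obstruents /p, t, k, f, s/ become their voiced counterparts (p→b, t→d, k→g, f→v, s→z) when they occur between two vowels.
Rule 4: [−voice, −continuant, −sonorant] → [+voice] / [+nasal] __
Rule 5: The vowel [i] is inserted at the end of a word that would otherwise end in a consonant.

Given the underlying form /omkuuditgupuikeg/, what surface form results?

Rule 1 (stop-cluster a-epenthesis): /t/ and /g/ form a stop–stop cluster, so [a] is inserted between them. /omkuuditgupuikeg/ → omkuuditagupuikeg.
Rule 2 (regressive voicing assimilation): no segment meets the environment; /omkuuditagupuikeg/ is unchanged.
Rule 3 (intervocalic voicing): /t/ is a voiceless obstruent between vowels /i/ and /a/, so it voices to [d]. /p/ is a voiceless obstruent between vowels /u/ and /u/, so it voices to [b]. /k/ is a voiceless obstruent between vowels /i/ and /e/, so it voices to [g]. /omkuuditagupuikeg/ → omkuudidagubuigeg.
Rule 4 (post-nasal voicing): /k/ is a voiceless stop immediately after the nasal /m/, so it voices to [g]. /omkuudidagubuigeg/ → omguudidagubuigeg.
Rule 5 (final i-epenthesis): the form ends in the consonant /g/, so [i] is inserted word-finally. /omguudidagubuigeg/ → omguudidagubuigegi.

omguudidagubuigegi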